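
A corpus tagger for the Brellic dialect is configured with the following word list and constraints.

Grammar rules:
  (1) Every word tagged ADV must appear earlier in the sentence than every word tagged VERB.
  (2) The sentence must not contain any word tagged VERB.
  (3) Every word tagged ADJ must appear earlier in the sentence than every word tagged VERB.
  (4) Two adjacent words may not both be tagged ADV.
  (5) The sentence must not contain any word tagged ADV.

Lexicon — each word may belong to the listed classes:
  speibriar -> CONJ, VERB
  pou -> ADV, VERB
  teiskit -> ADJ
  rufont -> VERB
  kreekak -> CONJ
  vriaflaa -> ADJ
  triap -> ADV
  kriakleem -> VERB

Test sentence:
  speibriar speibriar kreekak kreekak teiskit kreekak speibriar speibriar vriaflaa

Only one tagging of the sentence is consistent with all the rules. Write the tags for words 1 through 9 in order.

CONJ CONJ CONJ CONJ ADJ CONJ CONJ CONJ ADJ

Candidates per position — 1:speibriar {CONJ,VERB}; 2:speibriar {CONJ,VERB}; 3:kreekak {CONJ}; 4:kreekak {CONJ}; 5:teiskit {ADJ}; 6:kreekak {CONJ}; 7:speibriar {CONJ,VERB}; 8:speibriar {CONJ,VERB}; 9:vriaflaa {ADJ}.
Position 1: VERB is ruled out by rule 2; that leaves CONJ.
Position 2: VERB is ruled out by rule 2; that leaves CONJ.
Position 7: VERB is ruled out by rule 2; that leaves CONJ.
Position 8: VERB is ruled out by rule 2; that leaves CONJ.
So the tagging must be: CONJ CONJ CONJ CONJ ADJ CONJ CONJ CONJ ADJ.
Check: rule 1 ok; rule 2 ok; rule 3 ok; rule 4 ok; rule 5 ok.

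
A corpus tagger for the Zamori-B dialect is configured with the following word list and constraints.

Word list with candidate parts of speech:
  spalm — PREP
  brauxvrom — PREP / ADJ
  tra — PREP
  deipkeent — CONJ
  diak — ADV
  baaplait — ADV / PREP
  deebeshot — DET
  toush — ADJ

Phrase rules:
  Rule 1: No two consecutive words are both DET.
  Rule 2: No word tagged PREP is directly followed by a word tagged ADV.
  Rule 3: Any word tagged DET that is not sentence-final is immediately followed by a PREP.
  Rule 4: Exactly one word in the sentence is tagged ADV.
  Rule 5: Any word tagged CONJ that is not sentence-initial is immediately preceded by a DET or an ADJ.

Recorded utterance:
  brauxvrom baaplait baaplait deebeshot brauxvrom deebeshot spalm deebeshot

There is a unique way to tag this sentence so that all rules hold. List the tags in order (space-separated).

Candidates per position — 1:brauxvrom {PREP,ADJ}; 2:baaplait {ADV,PREP}; 3:baaplait {ADV,PREP}; 4:deebeshot {DET}; 5:brauxvrom {PREP,ADJ}; 6:deebeshot {DET}; 7:spalm {PREP}; 8:deebeshot {DET}.
Position 5: ADJ is ruled out by rule 3; that leaves PREP.
The remaining ambiguous positions (1, 2, 3) are resolved jointly — only one combination satisfies every rule.
That leaves exactly one tagging: ADJ ADV PREP DET PREP DET PREP DET.
Verifying each rule — rule 1 ok; rule 2 ok; rule 3 ok; rule 4 ok; rule 5 ok.

ADJ ADV PREP DET PREP DET PREP DET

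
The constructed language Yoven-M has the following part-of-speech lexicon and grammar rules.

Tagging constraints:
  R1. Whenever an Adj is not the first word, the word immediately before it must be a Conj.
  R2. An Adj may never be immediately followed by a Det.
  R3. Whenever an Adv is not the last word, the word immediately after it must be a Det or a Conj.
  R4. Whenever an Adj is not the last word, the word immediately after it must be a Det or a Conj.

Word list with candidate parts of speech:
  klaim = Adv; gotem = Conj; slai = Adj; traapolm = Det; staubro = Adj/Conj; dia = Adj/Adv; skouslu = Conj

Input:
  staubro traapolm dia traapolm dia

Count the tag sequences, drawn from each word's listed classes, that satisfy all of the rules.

1

Candidates per position — 1:staubro {Adj,Conj}; 2:traapolm {Det}; 3:dia {Adj,Adv}; 4:traapolm {Det}; 5:dia {Adj,Adv}.
There are 8 candidate sequences in total.
The sequences that satisfy every rule: Conj Det Adv Det Adv.
Count = 1.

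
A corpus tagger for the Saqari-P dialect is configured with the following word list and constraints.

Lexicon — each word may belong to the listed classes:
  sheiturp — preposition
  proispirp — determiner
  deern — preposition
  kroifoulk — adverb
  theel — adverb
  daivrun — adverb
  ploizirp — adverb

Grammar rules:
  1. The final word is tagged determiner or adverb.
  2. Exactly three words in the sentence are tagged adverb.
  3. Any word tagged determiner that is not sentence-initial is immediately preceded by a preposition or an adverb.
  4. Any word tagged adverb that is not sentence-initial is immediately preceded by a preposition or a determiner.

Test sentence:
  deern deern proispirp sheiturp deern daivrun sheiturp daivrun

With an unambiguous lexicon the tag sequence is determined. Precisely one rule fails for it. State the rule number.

2

Fixed tagging: preposition preposition determiner preposition preposition adverb preposition adverb.
Rule check: R1 ok, R2 fails, R3 ok, R4 ok.
Only rule 2 fails.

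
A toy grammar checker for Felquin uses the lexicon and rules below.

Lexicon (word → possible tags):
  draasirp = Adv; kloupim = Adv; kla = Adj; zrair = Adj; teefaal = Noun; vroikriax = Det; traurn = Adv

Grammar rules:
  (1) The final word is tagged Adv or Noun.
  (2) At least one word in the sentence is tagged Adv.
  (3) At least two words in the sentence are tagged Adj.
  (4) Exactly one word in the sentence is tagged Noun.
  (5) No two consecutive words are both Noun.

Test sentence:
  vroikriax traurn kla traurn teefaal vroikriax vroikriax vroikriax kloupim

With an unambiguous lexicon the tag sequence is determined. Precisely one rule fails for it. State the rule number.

3

Fixed tagging: Det Adv Adj Adv Noun Det Det Det Adv.
Checking each rule: R1 ok, R2 ok, R3 fails, R4 ok, R5 ok.
Only rule 3 fails.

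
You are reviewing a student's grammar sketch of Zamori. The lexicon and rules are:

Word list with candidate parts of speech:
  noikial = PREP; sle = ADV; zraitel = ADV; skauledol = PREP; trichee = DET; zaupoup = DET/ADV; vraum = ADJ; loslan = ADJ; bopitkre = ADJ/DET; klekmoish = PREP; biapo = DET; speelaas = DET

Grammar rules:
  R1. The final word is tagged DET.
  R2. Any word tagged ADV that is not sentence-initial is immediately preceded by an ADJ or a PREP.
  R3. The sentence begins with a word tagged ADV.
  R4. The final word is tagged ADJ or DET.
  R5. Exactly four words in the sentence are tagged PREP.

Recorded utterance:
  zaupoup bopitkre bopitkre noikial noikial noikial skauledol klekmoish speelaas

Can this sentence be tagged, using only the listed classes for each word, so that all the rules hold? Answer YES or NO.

NO

Candidates per position — 1:zaupoup {DET,ADV}; 2:bopitkre {ADJ,DET}; 3:bopitkre {ADJ,DET}; 4:noikial {PREP}; 5:noikial {PREP}; 6:noikial {PREP}; 7:skauledol {PREP}; 8:klekmoish {PREP}; 9:speelaas {DET}.
Rule 5 cannot be satisfied by any choice of tags from the lexicon.
So there is no consistent tagging.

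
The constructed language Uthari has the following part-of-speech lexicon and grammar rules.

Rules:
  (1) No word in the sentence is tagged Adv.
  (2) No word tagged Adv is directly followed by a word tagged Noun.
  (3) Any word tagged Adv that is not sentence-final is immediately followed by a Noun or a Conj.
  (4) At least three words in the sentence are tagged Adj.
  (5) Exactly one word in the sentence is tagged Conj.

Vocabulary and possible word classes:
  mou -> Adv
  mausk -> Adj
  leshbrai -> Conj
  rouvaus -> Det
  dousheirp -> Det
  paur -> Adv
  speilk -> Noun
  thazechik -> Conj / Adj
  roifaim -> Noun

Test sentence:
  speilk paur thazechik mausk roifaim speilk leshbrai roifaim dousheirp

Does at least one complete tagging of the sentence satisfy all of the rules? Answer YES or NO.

NO

Candidates per position — 1:speilk {Noun}; 2:paur {Adv}; 3:thazechik {Conj,Adj}; 4:mausk {Adj}; 5:roifaim {Noun}; 6:speilk {Noun}; 7:leshbrai {Conj}; 8:roifaim {Noun}; 9:dousheirp {Det}.
Rule 1 cannot be satisfied by any choice of tags from the lexicon.
So there is no consistent tagging.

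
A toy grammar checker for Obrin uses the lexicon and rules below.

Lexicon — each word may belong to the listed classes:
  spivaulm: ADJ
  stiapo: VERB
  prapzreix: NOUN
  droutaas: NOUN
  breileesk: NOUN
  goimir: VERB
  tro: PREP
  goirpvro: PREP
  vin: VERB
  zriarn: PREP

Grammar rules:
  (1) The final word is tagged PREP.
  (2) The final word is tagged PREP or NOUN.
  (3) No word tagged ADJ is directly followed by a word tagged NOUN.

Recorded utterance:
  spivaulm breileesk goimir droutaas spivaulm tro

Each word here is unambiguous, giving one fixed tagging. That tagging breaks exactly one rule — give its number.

3

Fixed tagging: ADJ NOUN VERB NOUN ADJ PREP.
Checking each rule: R1 ✓, R2 ✓, R3 ✗.
Only rule 3 fails.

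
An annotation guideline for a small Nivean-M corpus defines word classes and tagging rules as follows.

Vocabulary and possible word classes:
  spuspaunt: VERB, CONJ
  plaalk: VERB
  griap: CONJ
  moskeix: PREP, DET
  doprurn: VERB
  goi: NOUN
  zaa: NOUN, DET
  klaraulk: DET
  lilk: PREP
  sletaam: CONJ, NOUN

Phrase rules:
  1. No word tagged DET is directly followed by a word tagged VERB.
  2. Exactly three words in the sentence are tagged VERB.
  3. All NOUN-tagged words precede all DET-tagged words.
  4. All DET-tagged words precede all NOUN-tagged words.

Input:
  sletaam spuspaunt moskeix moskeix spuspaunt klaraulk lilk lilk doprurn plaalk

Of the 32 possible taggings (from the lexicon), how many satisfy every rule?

Candidates per position — 1:sletaam {CONJ,NOUN}; 2:spuspaunt {VERB,CONJ}; 3:moskeix {PREP,DET}; 4:moskeix {PREP,DET}; 5:spuspaunt {VERB,CONJ}; 6:klaraulk {DET}; 7:lilk {PREP}; 8:lilk {PREP}; 9:doprurn {VERB}; 10:plaalk {VERB}.
There are 32 candidate sequences in total.
Checking each against the rules leaves 6 sequences.
Count = 6.

6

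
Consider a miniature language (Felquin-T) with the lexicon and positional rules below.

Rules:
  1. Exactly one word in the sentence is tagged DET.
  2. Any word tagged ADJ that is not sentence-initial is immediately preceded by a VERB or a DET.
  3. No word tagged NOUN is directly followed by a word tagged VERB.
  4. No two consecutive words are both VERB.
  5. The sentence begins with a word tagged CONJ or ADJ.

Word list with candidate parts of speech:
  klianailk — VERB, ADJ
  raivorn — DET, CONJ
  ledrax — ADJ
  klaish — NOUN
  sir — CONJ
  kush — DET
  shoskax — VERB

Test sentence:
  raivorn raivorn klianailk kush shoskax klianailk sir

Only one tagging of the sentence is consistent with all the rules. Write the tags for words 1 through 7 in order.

CONJ CONJ VERB DET VERB ADJ CONJ

Candidates per position — 1:raivorn {DET,CONJ}; 2:raivorn {DET,CONJ}; 3:klianailk {VERB,ADJ}; 4:kush {DET}; 5:shoskax {VERB}; 6:klianailk {VERB,ADJ}; 7:sir {CONJ}.
Word 1 cannot be DET — rule 1 would then fail for every completion. It is CONJ.
Word 2 cannot be DET — rule 1 would then fail for every completion. It is CONJ.
Word 3 cannot be ADJ — rule 2 would then fail for every completion. It is VERB.
Word 6 cannot be VERB — rule 4 would then fail for every completion. It is ADJ.
The only consistent sequence is: CONJ CONJ VERB DET VERB ADJ CONJ.
Verifying each rule — rule 1 holds; rule 2 holds; rule 3 holds; rule 4 holds; rule 5 holds.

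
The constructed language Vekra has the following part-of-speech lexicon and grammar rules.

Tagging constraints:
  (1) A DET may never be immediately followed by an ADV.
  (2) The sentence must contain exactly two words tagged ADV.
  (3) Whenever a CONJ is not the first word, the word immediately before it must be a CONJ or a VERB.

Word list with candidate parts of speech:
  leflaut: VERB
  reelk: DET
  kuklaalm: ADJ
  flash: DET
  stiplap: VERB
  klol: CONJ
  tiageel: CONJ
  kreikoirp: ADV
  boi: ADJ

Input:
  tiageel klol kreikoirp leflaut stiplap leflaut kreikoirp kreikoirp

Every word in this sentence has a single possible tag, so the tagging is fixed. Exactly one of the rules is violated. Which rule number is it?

2

Fixed tagging: CONJ CONJ ADV VERB VERB VERB ADV ADV.
Rule check: R1 pass, R2 fail, R3 pass.
Only rule 2 fails.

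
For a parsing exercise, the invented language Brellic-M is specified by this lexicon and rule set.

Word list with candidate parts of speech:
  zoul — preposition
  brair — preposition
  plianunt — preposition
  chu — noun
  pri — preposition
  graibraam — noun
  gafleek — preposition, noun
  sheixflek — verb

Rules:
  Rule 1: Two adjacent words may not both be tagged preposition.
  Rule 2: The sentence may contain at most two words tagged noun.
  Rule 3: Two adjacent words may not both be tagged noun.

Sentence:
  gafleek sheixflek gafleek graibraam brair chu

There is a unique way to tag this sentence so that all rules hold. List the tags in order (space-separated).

Candidates per position — 1:gafleek {preposition,noun}; 2:sheixflek {verb}; 3:gafleek {preposition,noun}; 4:graibraam {noun}; 5:brair {preposition}; 6:chu {noun}.
Word 1 cannot be noun — rule 2 would then fail for every completion. It is preposition.
Word 3 cannot be noun — rule 2 would then fail for every completion. It is preposition.
So the tagging must be: preposition verb preposition noun preposition noun.
Check: rule 1 satisfied; rule 2 satisfied; rule 3 satisfied.

preposition verb preposition noun preposition noun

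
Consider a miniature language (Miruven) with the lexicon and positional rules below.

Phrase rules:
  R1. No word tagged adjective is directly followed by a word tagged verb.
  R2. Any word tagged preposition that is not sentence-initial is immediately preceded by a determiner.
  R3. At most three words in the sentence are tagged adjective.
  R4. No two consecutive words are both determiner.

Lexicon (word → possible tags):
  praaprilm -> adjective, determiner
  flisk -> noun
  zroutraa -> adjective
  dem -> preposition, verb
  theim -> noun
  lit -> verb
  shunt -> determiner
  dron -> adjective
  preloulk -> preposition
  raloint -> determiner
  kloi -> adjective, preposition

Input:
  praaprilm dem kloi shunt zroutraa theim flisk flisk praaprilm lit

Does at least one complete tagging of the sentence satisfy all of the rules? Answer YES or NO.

YES

Candidates per position — 1:praaprilm {adjective,determiner}; 2:dem {preposition,verb}; 3:kloi {adjective,preposition}; 4:shunt {determiner}; 5:zroutraa {adjective}; 6:theim {noun}; 7:flisk {noun}; 8:flisk {noun}; 9:praaprilm {adjective,determiner}; 10:lit {verb}.
One satisfying assignment: determiner preposition adjective determiner adjective noun noun noun determiner verb.
Check: rule 1 ✓; rule 2 ✓; rule 3 ✓; rule 4 ✓.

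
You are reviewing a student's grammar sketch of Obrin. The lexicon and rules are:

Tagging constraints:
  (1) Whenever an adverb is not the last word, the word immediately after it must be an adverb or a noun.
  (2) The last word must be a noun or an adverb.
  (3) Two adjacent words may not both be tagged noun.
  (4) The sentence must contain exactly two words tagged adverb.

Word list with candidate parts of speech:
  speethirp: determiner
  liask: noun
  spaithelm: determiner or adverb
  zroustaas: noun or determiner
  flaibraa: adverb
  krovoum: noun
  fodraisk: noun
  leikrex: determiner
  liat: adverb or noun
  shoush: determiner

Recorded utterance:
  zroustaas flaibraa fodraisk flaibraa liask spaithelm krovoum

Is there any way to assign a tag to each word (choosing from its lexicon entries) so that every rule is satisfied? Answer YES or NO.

Candidates per position — 1:zroustaas {noun,determiner}; 2:flaibraa {adverb}; 3:fodraisk {noun}; 4:flaibraa {adverb}; 5:liask {noun}; 6:spaithelm {determiner,adverb}; 7:krovoum {noun}.
One satisfying assignment: determiner adverb noun adverb noun determiner noun.
Checking: rule 1 ok; rule 2 ok; rule 3 ok; rule 4 ok.

YES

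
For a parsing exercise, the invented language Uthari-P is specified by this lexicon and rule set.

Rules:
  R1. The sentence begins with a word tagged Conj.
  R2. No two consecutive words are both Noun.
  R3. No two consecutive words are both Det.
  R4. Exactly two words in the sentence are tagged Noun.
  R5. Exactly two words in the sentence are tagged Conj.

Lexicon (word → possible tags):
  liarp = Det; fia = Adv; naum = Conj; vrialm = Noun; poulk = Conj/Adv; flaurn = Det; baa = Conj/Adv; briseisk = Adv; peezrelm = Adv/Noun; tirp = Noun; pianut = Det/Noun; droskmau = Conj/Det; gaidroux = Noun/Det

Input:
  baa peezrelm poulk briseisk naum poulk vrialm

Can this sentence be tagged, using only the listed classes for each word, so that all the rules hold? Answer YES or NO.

YES

Candidates per position — 1:baa {Conj,Adv}; 2:peezrelm {Adv,Noun}; 3:poulk {Conj,Adv}; 4:briseisk {Adv}; 5:naum {Conj}; 6:poulk {Conj,Adv}; 7:vrialm {Noun}.
One satisfying assignment: Conj Noun Adv Adv Conj Adv Noun.
Check: rule 1 holds; rule 2 holds; rule 3 holds; rule 4 holds; rule 5 holds.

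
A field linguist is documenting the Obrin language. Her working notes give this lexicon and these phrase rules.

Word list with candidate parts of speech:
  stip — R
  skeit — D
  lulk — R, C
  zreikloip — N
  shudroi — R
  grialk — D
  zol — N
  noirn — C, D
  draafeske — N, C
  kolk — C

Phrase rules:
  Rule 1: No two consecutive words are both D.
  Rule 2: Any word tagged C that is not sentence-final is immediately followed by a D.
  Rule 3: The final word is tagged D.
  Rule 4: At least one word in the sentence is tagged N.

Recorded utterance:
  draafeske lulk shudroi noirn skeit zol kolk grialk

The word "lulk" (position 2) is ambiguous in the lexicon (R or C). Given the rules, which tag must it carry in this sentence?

R

Candidates per position — 1:draafeske {N,C}; 2:lulk {R,C}; 3:shudroi {R}; 4:noirn {C,D}; 5:skeit {D}; 6:zol {N}; 7:kolk {C}; 8:grialk {D}.
Word 1 cannot be C — rule 2 would then fail for every completion. It is N.
Word 2 cannot be C — rule 2 would then fail for every completion. It is R.
Word 4 cannot be D — rule 1 would then fail for every completion. It is C.
That leaves exactly one tagging: N R R C D N C D.
Rule-by-rule: rule 1 ok; rule 2 ok; rule 3 ok; rule 4 ok.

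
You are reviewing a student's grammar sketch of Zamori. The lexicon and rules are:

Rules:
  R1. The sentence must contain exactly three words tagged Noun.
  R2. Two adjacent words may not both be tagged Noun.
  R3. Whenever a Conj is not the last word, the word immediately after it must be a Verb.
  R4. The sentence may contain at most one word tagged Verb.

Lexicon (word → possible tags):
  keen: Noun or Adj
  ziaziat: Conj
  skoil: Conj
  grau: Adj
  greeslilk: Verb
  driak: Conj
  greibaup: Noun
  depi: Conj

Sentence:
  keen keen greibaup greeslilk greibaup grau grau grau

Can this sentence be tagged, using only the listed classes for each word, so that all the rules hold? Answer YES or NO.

YES

Candidates per position — 1:keen {Noun,Adj}; 2:keen {Noun,Adj}; 3:greibaup {Noun}; 4:greeslilk {Verb}; 5:greibaup {Noun}; 6:grau {Adj}; 7:grau {Adj}; 8:grau {Adj}.
One satisfying assignment: Noun Adj Noun Verb Noun Adj Adj Adj.
Check: rule 1 ok; rule 2 ok; rule 3 ok; rule 4 ok.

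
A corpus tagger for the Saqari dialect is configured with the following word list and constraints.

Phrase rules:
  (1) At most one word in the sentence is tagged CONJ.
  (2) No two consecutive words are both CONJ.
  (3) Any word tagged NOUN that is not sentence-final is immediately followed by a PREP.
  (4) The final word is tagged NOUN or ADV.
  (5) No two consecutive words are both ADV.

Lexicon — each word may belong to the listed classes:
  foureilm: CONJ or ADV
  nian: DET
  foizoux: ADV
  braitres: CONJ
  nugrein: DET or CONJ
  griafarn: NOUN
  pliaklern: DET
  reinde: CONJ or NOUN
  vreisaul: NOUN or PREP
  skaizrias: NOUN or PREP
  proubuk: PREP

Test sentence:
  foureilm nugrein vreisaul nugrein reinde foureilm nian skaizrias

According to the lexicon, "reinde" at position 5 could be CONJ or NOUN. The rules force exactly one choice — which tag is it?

Candidates per position — 1:foureilm {CONJ,ADV}; 2:nugrein {DET,CONJ}; 3:vreisaul {NOUN,PREP}; 4:nugrein {DET,CONJ}; 5:reinde {CONJ,NOUN}; 6:foureilm {CONJ,ADV}; 7:nian {DET}; 8:skaizrias {NOUN,PREP}.
Position 3: tagging it NOUN would leave rule 3 unsatisfiable, so it must be PREP.
Position 5: tagging it NOUN would leave rule 3 unsatisfiable, so it must be CONJ.
Position 6: tagging it CONJ would leave rule 1 unsatisfiable, so it must be ADV.
Position 8: tagging it PREP would leave rule 4 unsatisfiable, so it must be NOUN.
Position 1: tagging it CONJ would leave rule 1 unsatisfiable, so it must be ADV.
Position 2: tagging it CONJ would leave rule 1 unsatisfiable, so it must be DET.
Position 4: tagging it CONJ would leave rule 1 unsatisfiable, so it must be DET.
The only consistent sequence is: ADV DET PREP DET CONJ ADV DET NOUN.
Checking: rule 1 holds; rule 2 holds; rule 3 holds; rule 4 holds; rule 5 holds.

CONJ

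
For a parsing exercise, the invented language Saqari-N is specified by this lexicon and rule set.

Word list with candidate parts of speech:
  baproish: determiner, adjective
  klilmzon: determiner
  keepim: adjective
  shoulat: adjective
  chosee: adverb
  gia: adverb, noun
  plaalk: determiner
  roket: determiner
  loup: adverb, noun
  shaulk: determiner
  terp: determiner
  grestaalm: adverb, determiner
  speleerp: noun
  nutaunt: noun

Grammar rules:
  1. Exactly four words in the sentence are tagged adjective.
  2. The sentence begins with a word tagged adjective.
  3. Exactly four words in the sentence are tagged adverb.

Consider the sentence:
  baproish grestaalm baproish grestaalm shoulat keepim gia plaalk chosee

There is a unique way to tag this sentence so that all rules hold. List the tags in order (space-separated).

adjective adverb adjective adverb adjective adjective adverb determiner adverb

Candidates per position — 1:baproish {determiner,adjective}; 2:grestaalm {adverb,determiner}; 3:baproish {determiner,adjective}; 4:grestaalm {adverb,determiner}; 5:shoulat {adjective}; 6:keepim {adjective}; 7:gia {adverb,noun}; 8:plaalk {determiner}; 9:chosee {adverb}.
Position 1: determiner is ruled out by rule 1; that leaves adjective.
Position 2: determiner is ruled out by rule 3; that leaves adverb.
Position 3: determiner is ruled out by rule 1; that leaves adjective.
Position 4: determiner is ruled out by rule 3; that leaves adverb.
Position 7: noun is ruled out by rule 3; that leaves adverb.
The only consistent sequence is: adjective adverb adjective adverb adjective adjective adverb determiner adverb.
Verifying each rule — rule 1 satisfied; rule 2 satisfied; rule 3 satisfied.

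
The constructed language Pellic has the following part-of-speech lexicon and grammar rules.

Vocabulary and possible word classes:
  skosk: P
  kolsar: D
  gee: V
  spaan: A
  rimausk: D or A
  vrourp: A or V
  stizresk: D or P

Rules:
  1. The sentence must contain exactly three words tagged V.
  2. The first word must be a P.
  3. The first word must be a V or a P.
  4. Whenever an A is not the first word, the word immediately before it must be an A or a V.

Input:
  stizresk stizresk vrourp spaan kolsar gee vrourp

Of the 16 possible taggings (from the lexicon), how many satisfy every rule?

2

Candidates per position — 1:stizresk {D,P}; 2:stizresk {D,P}; 3:vrourp {A,V}; 4:spaan {A}; 5:kolsar {D}; 6:gee {V}; 7:vrourp {A,V}.
There are 16 candidate sequences in total.
The sequences that satisfy every rule: P D V A D V V; P P V A D V V.
Count = 2.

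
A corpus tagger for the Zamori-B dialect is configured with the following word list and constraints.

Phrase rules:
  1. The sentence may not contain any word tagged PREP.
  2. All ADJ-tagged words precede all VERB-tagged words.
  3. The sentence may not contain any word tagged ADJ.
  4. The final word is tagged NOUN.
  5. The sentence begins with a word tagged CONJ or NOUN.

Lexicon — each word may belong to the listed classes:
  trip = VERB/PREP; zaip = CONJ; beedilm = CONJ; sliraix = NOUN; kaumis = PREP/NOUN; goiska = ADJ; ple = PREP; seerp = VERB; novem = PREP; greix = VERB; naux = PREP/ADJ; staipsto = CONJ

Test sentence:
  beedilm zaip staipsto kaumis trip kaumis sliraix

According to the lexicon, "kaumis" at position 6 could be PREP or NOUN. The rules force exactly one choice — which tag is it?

NOUN

Candidates per position — 1:beedilm {CONJ}; 2:zaip {CONJ}; 3:staipsto {CONJ}; 4:kaumis {PREP,NOUN}; 5:trip {VERB,PREP}; 6:kaumis {PREP,NOUN}; 7:sliraix {NOUN}.
Position 4: PREP is ruled out by rule 1; that leaves NOUN.
Position 5: PREP is ruled out by rule 1; that leaves VERB.
Position 6: PREP is ruled out by rule 1; that leaves NOUN.
The only consistent sequence is: CONJ CONJ CONJ NOUN VERB NOUN NOUN.
Checking: rule 1 ok; rule 2 ok; rule 3 ok; rule 4 ok; rule 5 ok.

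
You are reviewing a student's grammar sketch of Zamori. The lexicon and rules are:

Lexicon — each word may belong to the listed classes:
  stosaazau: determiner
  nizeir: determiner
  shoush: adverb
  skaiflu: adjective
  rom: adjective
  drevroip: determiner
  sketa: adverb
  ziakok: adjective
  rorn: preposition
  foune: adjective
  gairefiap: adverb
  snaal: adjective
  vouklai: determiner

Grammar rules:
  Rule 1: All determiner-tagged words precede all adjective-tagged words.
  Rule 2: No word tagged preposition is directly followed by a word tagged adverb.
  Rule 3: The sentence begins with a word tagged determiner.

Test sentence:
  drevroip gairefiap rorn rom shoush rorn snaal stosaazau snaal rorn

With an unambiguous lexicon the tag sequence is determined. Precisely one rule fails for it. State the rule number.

Fixed tagging: determiner adverb preposition adjective adverb preposition adjective determiner adjective preposition.
Applying the rules: R1 fail, R2 pass, R3 pass.
Only rule 1 fails.

1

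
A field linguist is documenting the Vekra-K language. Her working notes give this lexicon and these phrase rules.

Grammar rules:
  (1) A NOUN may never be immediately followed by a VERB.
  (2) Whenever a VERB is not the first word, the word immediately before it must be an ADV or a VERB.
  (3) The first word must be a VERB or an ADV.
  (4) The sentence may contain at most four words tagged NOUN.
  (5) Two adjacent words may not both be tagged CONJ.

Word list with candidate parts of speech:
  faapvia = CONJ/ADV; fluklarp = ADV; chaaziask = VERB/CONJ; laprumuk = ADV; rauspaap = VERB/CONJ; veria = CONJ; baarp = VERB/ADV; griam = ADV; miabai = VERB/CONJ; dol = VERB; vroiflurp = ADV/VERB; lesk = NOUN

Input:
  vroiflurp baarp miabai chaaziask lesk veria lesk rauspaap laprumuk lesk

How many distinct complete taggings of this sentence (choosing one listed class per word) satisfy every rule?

8

Candidates per position — 1:vroiflurp {ADV,VERB}; 2:baarp {VERB,ADV}; 3:miabai {VERB,CONJ}; 4:chaaziask {VERB,CONJ}; 5:lesk {NOUN}; 6:veria {CONJ}; 7:lesk {NOUN}; 8:rauspaap {VERB,CONJ}; 9:laprumuk {ADV}; 10:lesk {NOUN}.
There are 32 candidate sequences in total.
Checking each against the rules leaves 8 sequences.
Count = 8.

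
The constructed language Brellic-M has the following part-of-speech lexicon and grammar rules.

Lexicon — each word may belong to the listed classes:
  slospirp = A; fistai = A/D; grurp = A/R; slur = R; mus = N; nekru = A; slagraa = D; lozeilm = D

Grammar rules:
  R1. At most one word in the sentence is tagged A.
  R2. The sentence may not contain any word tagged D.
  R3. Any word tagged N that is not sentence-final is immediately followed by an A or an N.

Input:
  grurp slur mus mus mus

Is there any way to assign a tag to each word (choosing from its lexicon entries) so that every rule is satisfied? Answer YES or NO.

YES

Candidates per position — 1:grurp {A,R}; 2:slur {R}; 3:mus {N}; 4:mus {N}; 5:mus {N}.
One satisfying assignment: R R N N N.
Verifying each rule — rule 1 holds; rule 2 holds; rule 3 holds.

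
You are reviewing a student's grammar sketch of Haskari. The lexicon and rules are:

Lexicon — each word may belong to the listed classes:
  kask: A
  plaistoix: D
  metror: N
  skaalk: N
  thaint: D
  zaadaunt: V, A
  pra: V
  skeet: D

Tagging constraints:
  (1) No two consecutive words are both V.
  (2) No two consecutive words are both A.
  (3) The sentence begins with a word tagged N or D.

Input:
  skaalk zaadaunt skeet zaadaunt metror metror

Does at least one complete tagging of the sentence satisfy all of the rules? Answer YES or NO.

YES

Candidates per position — 1:skaalk {N}; 2:zaadaunt {V,A}; 3:skeet {D}; 4:zaadaunt {V,A}; 5:metror {N}; 6:metror {N}.
One satisfying assignment: N A D V N N.
Verifying each rule — rule 1 holds; rule 2 holds; rule 3 holds.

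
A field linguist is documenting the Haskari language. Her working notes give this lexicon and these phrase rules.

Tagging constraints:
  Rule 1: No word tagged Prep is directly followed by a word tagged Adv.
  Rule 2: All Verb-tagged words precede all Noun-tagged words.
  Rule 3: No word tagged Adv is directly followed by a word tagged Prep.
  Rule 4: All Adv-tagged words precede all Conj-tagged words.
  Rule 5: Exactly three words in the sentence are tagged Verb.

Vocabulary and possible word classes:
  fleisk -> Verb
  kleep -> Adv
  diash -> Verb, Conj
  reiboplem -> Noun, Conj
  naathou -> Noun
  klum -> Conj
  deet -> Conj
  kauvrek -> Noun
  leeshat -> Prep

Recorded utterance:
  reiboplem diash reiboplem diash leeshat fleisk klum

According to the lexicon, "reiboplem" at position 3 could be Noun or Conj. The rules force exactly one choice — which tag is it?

Conj

Candidates per position — 1:reiboplem {Noun,Conj}; 2:diash {Verb,Conj}; 3:reiboplem {Noun,Conj}; 4:diash {Verb,Conj}; 5:leeshat {Prep}; 6:fleisk {Verb}; 7:klum {Conj}.
Word 1 cannot be Noun — rule 2 would then fail for every completion. It is Conj.
Word 2 cannot be Conj — rule 5 would then fail for every completion. It is Verb.
Word 3 cannot be Noun — rule 2 would then fail for every completion. It is Conj.
Word 4 cannot be Conj — rule 5 would then fail for every completion. It is Verb.
The unique satisfying tagging is: Conj Verb Conj Verb Prep Verb Conj.
Checking: rule 1 ✓; rule 2 ✓; rule 3 ✓; rule 4 ✓; rule 5 ✓.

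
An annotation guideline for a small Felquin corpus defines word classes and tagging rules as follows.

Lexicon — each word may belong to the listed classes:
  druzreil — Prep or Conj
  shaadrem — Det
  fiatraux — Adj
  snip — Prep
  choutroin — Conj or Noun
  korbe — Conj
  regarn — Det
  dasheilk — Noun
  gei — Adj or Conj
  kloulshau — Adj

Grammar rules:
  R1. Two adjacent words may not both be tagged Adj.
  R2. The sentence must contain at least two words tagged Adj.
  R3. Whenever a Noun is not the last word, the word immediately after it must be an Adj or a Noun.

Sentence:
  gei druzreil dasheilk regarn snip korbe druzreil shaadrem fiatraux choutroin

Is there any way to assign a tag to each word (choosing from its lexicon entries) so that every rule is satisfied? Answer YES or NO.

NO

Candidates per position — 1:gei {Adj,Conj}; 2:druzreil {Prep,Conj}; 3:dasheilk {Noun}; 4:regarn {Det}; 5:snip {Prep}; 6:korbe {Conj}; 7:druzreil {Prep,Conj}; 8:shaadrem {Det}; 9:fiatraux {Adj}; 10:choutroin {Conj,Noun}.
Rule 3 cannot be satisfied by any choice of tags from the lexicon.
So there is no consistent tagging.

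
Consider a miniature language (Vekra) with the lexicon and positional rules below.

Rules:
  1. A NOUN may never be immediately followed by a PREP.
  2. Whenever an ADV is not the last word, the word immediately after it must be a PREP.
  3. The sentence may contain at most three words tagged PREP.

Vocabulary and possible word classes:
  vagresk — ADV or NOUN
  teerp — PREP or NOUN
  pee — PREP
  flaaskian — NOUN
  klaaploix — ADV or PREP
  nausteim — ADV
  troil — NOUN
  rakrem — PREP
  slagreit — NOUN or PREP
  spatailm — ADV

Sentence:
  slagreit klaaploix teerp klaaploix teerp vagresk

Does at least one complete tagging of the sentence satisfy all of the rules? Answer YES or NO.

Candidates per position — 1:slagreit {NOUN,PREP}; 2:klaaploix {ADV,PREP}; 3:teerp {PREP,NOUN}; 4:klaaploix {ADV,PREP}; 5:teerp {PREP,NOUN}; 6:vagresk {ADV,NOUN}.
One satisfying assignment: PREP ADV PREP ADV PREP NOUN.
Check: rule 1 satisfied; rule 2 satisfied; rule 3 satisfied.

YES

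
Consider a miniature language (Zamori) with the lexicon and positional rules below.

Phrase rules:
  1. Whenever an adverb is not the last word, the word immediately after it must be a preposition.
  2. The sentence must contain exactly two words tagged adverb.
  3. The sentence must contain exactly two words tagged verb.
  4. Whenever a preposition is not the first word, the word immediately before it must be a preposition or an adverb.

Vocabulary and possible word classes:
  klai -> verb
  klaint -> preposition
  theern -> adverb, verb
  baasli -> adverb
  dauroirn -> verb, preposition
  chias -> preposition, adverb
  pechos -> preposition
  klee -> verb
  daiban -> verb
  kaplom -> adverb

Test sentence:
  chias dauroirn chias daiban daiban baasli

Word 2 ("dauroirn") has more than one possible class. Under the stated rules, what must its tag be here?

preposition

Candidates per position — 1:chias {preposition,adverb}; 2:dauroirn {verb,preposition}; 3:chias {preposition,adverb}; 4:daiban {verb}; 5:daiban {verb}; 6:baasli {adverb}.
At position 2, choosing verb makes rule 3 impossible to satisfy; hence preposition.
At position 3, choosing adverb makes rule 1 impossible to satisfy; hence preposition.
At position 1, choosing preposition makes rule 2 impossible to satisfy; hence adverb.
The unique satisfying tagging is: adverb preposition preposition verb verb adverb.
Rule-by-rule: rule 1 ok; rule 2 ok; rule 3 ok; rule 4 ok.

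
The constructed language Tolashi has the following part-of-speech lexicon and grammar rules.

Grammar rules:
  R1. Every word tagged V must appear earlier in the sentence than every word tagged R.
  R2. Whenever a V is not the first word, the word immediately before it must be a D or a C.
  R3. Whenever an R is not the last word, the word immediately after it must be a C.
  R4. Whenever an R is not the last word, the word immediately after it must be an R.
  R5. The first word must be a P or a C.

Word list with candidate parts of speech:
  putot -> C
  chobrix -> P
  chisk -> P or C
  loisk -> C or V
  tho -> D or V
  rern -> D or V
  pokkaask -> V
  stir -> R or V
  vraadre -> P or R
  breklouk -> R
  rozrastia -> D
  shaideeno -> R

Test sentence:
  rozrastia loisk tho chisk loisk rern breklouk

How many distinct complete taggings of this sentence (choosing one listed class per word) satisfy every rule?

0

Candidates per position — 1:rozrastia {D}; 2:loisk {C,V}; 3:tho {D,V}; 4:chisk {P,C}; 5:loisk {C,V}; 6:rern {D,V}; 7:breklouk {R}.
There are 32 candidate sequences in total.
Rule 5 cannot be satisfied by any choice of tags from the lexicon.
So there is no consistent tagging.
Count = 0.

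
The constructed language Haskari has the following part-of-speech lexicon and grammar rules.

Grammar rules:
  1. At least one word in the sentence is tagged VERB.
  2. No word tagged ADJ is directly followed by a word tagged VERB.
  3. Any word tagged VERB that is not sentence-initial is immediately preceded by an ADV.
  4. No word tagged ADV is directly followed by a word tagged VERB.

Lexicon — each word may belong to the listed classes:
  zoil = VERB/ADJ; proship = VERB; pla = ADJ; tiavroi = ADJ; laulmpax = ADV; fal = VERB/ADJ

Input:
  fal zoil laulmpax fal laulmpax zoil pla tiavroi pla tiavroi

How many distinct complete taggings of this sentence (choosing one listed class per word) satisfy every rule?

Candidates per position — 1:fal {VERB,ADJ}; 2:zoil {VERB,ADJ}; 3:laulmpax {ADV}; 4:fal {VERB,ADJ}; 5:laulmpax {ADV}; 6:zoil {VERB,ADJ}; 7:pla {ADJ}; 8:tiavroi {ADJ}; 9:pla {ADJ}; 10:tiavroi {ADJ}.
There are 16 candidate sequences in total.
The sequences that satisfy every rule: VERB ADJ ADV ADJ ADV ADJ ADJ ADJ ADJ ADJ.
Count = 1.

1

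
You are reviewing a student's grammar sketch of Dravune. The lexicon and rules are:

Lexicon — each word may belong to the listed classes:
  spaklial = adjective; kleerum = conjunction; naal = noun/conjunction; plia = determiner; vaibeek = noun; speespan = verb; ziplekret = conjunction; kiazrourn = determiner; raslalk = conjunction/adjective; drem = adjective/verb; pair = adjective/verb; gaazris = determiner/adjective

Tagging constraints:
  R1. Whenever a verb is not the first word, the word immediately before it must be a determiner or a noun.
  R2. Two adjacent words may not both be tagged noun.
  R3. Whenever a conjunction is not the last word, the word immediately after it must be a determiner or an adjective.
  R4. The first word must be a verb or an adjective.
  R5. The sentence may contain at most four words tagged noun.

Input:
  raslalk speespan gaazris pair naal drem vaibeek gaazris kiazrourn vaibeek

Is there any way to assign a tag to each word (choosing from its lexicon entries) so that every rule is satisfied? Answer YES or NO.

NO

Candidates per position — 1:raslalk {conjunction,adjective}; 2:speespan {verb}; 3:gaazris {determiner,adjective}; 4:pair {adjective,verb}; 5:naal {noun,conjunction}; 6:drem {adjective,verb}; 7:vaibeek {noun}; 8:gaazris {determiner,adjective}; 9:kiazrourn {determiner}; 10:vaibeek {noun}.
Rule 1 cannot be satisfied by any choice of tags from the lexicon.
So there is no consistent tagging.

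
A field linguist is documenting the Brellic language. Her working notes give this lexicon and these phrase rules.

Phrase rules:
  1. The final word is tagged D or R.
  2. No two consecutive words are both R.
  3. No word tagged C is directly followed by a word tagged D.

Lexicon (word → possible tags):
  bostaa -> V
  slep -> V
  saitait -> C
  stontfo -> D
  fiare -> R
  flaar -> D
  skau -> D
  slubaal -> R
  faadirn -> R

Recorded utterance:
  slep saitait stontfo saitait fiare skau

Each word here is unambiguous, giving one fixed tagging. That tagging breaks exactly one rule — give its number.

3

Fixed tagging: V C D C R D.
Rule check: R1 ✓, R2 ✓, R3 ✗.
Only rule 3 fails.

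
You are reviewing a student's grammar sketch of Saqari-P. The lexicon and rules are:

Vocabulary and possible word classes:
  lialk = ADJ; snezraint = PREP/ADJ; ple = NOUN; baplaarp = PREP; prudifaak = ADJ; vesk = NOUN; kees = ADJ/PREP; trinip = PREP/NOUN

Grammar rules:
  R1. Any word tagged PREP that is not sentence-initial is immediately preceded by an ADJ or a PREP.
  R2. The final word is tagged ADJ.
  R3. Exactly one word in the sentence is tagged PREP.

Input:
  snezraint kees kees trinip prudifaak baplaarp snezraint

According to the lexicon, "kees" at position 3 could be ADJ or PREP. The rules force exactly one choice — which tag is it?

ADJ

Candidates per position — 1:snezraint {PREP,ADJ}; 2:kees {ADJ,PREP}; 3:kees {ADJ,PREP}; 4:trinip {PREP,NOUN}; 5:prudifaak {ADJ}; 6:baplaarp {PREP}; 7:snezraint {PREP,ADJ}.
Word 1 cannot be PREP — rule 3 would then fail for every completion. It is ADJ.
Word 2 cannot be PREP — rule 3 would then fail for every completion. It is ADJ.
Word 3 cannot be PREP — rule 3 would then fail for every completion. It is ADJ.
Word 4 cannot be PREP — rule 3 would then fail for every completion. It is NOUN.
Word 7 cannot be PREP — rule 2 would then fail for every completion. It is ADJ.
The only consistent sequence is: ADJ ADJ ADJ NOUN ADJ PREP ADJ.
Verifying each rule — rule 1 ok; rule 2 ok; rule 3 ok.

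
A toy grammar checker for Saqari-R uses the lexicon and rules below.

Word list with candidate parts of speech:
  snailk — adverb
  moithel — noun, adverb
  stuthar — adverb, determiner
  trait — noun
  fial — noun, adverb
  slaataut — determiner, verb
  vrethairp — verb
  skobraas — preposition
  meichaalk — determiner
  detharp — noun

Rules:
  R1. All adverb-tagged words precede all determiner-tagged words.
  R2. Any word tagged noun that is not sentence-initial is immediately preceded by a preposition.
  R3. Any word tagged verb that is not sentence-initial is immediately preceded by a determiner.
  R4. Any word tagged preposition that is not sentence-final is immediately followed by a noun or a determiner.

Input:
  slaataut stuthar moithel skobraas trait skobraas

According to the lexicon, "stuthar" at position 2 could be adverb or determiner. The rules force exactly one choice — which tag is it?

Candidates per position — 1:slaataut {determiner,verb}; 2:stuthar {adverb,determiner}; 3:moithel {noun,adverb}; 4:skobraas {preposition}; 5:trait {noun}; 6:skobraas {preposition}.
At position 3, choosing noun makes rule 2 impossible to satisfy; hence adverb.
At position 1, choosing determiner makes rule 1 impossible to satisfy; hence verb.
At position 2, choosing determiner makes rule 1 impossible to satisfy; hence adverb.
The only consistent sequence is: verb adverb adverb preposition noun preposition.
Rule-by-rule: rule 1 holds; rule 2 holds; rule 3 holds; rule 4 holds.

adverb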